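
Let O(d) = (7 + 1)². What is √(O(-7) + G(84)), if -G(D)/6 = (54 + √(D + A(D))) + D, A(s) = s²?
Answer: 2*√(-191 - 3*√1785) ≈ 35.651*I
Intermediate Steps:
O(d) = 64 (O(d) = 8² = 64)
G(D) = -324 - 6*D - 6*√(D + D²) (G(D) = -6*((54 + √(D + D²)) + D) = -6*(54 + D + √(D + D²)) = -324 - 6*D - 6*√(D + D²))
√(O(-7) + G(84)) = √(64 + (-324 - 6*84 - 6*2*√21*√(1 + 84))) = √(64 + (-324 - 504 - 6*2*√1785)) = √(64 + (-324 - 504 - 12*√1785)) = √(64 + (-828 - 12*√1785)) = √(-764 - 12*√1785)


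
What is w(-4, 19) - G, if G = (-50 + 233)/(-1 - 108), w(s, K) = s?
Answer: -253/109 ≈ -2.3211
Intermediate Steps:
G = -183/109 (G = 183/(-109) = 183*(-1/109) = -183/109 ≈ -1.6789)
w(-4, 19) - G = -4 - 1*(-183/109) = -4 + 183/109 = -253/109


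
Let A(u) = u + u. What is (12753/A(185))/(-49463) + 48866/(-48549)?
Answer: -894930959857/888510299190 ≈ -1.0072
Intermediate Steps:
A(u) = 2*u
(12753/A(185))/(-49463) + 48866/(-48549) = (12753/((2*185)))/(-49463) + 48866/(-48549) = (12753/370)*(-1/49463) + 48866*(-1/48549) = (12753*(1/370))*(-1/49463) - 48866/48549 = (12753/370)*(-1/49463) - 48866/48549 = -12753/18301310 - 48866/48549 = -894930959857/888510299190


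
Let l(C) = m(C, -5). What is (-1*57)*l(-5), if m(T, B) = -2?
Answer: 114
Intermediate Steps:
l(C) = -2
(-1*57)*l(-5) = -1*57*(-2) = -57*(-2) = 114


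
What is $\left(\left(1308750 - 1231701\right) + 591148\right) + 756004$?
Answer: $1424201$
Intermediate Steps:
$\left(\left(1308750 - 1231701\right) + 591148\right) + 756004 = \left(77049 + 591148\right) + 756004 = 668197 + 756004 = 1424201$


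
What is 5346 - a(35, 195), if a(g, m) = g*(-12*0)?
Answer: 5346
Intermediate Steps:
a(g, m) = 0 (a(g, m) = g*0 = 0)
5346 - a(35, 195) = 5346 - 1*0 = 5346 + 0 = 5346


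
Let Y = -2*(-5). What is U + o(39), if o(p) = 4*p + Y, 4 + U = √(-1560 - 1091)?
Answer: 162 + I*√2651 ≈ 162.0 + 51.488*I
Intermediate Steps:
Y = 10
U = -4 + I*√2651 (U = -4 + √(-1560 - 1091) = -4 + √(-2651) = -4 + I*√2651 ≈ -4.0 + 51.488*I)
o(p) = 10 + 4*p (o(p) = 4*p + 10 = 10 + 4*p)
U + o(39) = (-4 + I*√2651) + (10 + 4*39) = (-4 + I*√2651) + (10 + 156) = (-4 + I*√2651) + 166 = 162 + I*√2651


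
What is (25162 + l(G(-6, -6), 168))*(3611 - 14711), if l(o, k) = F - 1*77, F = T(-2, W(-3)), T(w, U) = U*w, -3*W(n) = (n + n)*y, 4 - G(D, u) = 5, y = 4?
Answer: -278265900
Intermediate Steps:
G(D, u) = -1 (G(D, u) = 4 - 1*5 = 4 - 5 = -1)
W(n) = -8*n/3 (W(n) = -(n + n)*4/3 = -2*n*4/3 = -8*n/3)
F = -16 (F = -8/3*(-3)*(-2) = 8*(-2) = -16)
l(o, k) = -93 (l(o, k) = -16 - 1*77 = -16 - 77 = -93)
(25162 + l(G(-6, -6), 168))*(3611 - 14711) = (25162 - 93)*(3611 - 14711) = 25069*(-11100) = -278265900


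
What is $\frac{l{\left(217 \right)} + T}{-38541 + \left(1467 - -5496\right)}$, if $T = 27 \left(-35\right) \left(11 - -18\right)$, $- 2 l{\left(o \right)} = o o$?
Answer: $\frac{101899}{63156} \approx 1.6134$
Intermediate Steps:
$l{\left(o \right)} = - \frac{o^{2}}{2}$ ($l{\left(o \right)} = - \frac{o o}{2} = - \frac{o^{2}}{2}$)
$T = -27405$ ($T = - 945 \left(11 + 18\right) = \left(-945\right) 29 = -27405$)
$\frac{l{\left(217 \right)} + T}{-38541 + \left(1467 - -5496\right)} = \frac{- \frac{217^{2}}{2} - 27405}{-38541 + \left(1467 - -5496\right)} = \frac{\left(- \frac{1}{2}\right) 47089 - 27405}{-38541 + \left(1467 + 5496\right)} = \frac{- \frac{47089}{2} - 27405}{-38541 + 6963} = - \frac{101899}{2 \left(-31578\right)} = \left(- \frac{101899}{2}\right) \left(- \frac{1}{31578}\right) = \frac{101899}{63156}$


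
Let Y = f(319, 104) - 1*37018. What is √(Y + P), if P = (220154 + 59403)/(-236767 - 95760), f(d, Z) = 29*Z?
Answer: I*√3759837103447997/332527 ≈ 184.4*I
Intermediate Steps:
P = -279557/332527 (P = 279557/(-332527) = 279557*(-1/332527) = -279557/332527 ≈ -0.84070)
Y = -34002 (Y = 29*104 - 1*37018 = 3016 - 37018 = -34002)
√(Y + P) = √(-34002 - 279557/332527) = √(-11306862611/332527) = I*√3759837103447997/332527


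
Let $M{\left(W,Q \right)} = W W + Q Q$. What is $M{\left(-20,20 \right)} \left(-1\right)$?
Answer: $-800$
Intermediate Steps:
$M{\left(W,Q \right)} = Q^{2} + W^{2}$ ($M{\left(W,Q \right)} = W^{2} + Q^{2} = Q^{2} + W^{2}$)
$M{\left(-20,20 \right)} \left(-1\right) = \left(20^{2} + \left(-20\right)^{2}\right) \left(-1\right) = \left(400 + 400\right) \left(-1\right) = 800 \left(-1\right) = -800$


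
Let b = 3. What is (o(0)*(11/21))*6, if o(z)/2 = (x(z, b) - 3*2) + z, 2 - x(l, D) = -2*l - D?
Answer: -44/7 ≈ -6.2857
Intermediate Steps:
x(l, D) = 2 + D + 2*l (x(l, D) = 2 - (-2*l - D) = 2 - (-D - 2*l) = 2 + (D + 2*l) = 2 + D + 2*l)
o(z) = -2 + 6*z (o(z) = 2*(((2 + 3 + 2*z) - 3*2) + z) = 2*(((5 + 2*z) - 6) + z) = 2*((-1 + 2*z) + z) = 2*(-1 + 3*z) = -2 + 6*z)
(o(0)*(11/21))*6 = ((-2 + 6*0)*(11/21))*6 = ((-2 + 0)*(11*(1/21)))*6 = -2*11/21*6 = -22/21*6 = -44/7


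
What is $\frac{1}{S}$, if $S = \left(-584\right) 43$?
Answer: $- \frac{1}{25112} \approx -3.9822 \cdot 10^{-5}$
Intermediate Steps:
$S = -25112$
$\frac{1}{S} = \frac{1}{-25112} = - \frac{1}{25112}$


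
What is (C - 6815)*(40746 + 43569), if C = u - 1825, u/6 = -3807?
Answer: -2654404830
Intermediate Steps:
u = -22842 (u = 6*(-3807) = -22842)
C = -24667 (C = -22842 - 1825 = -24667)
(C - 6815)*(40746 + 43569) = (-24667 - 6815)*(40746 + 43569) = -31482*84315 = -2654404830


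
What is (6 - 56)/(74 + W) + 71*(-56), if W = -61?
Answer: -51738/13 ≈ -3979.8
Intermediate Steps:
(6 - 56)/(74 + W) + 71*(-56) = (6 - 56)/(74 - 61) + 71*(-56) = -50/13 - 3976 = -51738/13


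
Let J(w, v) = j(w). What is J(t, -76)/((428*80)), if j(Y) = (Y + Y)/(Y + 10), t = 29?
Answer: 29/667680 ≈ 4.3434e-5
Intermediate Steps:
j(Y) = 2*Y/(10 + Y) (j(Y) = (2*Y)/(10 + Y) = 2*Y/(10 + Y))
J(w, v) = 2*w/(10 + w)
J(t, -76)/((428*80)) = (2*29/(10 + 29))/((428*80)) = (2*29/39)/34240 = (2*29*(1/39))*(1/34240) = (58/39)*(1/34240) = 29/667680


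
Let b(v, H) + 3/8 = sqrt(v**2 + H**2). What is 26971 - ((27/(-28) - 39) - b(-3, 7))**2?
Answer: 79484079/3136 - 2217*sqrt(58)/28 ≈ 24743.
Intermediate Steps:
b(v, H) = -3/8 + sqrt(H**2 + v**2) (b(v, H) = -3/8 + sqrt(v**2 + H**2) = -3/8 + sqrt(H**2 + v**2))
26971 - ((27/(-28) - 39) - b(-3, 7))**2 = 26971 - ((27/(-28) - 39) - (-3/8 + sqrt(7**2 + (-3)**2)))**2 = 26971 - ((27*(-1/28) - 39) - (-3/8 + sqrt(49 + 9)))**2 = 26971 - ((-27/28 - 39) - (-3/8 + sqrt(58)))**2 = 26971 - (-1119/28 + (3/8 - sqrt(58)))**2 = 26971 - (-2217/56 - sqrt(58))**2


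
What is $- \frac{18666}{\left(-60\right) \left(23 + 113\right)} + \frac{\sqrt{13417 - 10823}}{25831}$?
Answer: $\frac{183}{80} + \frac{\sqrt{2594}}{25831} \approx 2.2895$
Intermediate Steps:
$- \frac{18666}{\left(-60\right) \left(23 + 113\right)} + \frac{\sqrt{13417 - 10823}}{25831} = - \frac{18666}{\left(-60\right) 136} + \sqrt{2594} \cdot \frac{1}{25831} = - \frac{18666}{-8160} + \frac{\sqrt{2594}}{25831} = \left(-18666\right) \left(- \frac{1}{8160}\right) + \frac{\sqrt{2594}}{25831} = \frac{183}{80} + \frac{\sqrt{2594}}{25831}$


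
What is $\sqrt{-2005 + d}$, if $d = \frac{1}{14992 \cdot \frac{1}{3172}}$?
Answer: $\frac{3 i \sqrt{782285371}}{1874} \approx 44.775 i$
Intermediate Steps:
$d = \frac{793}{3748}$ ($d = \frac{1}{14992 \cdot \frac{1}{3172}} = \frac{1}{\frac{3748}{793}} = \frac{793}{3748} \approx 0.21158$)
$\sqrt{-2005 + d} = \sqrt{-2005 + \frac{793}{3748}} = \sqrt{- \frac{7513947}{3748}} = \frac{3 i \sqrt{782285371}}{1874}$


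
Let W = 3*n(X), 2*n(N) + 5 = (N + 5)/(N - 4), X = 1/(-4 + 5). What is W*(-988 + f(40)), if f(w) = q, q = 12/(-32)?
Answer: 166047/16 ≈ 10378.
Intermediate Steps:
X = 1 (X = 1/1 = 1)
q = -3/8 (q = 12*(-1/32) = -3/8 ≈ -0.37500)
f(w) = -3/8
n(N) = -5/2 + (5 + N)/(2*(-4 + N)) (n(N) = -5/2 + ((N + 5)/(N - 4))/2 = -5/2 + ((5 + N)/(-4 + N))/2 = -5/2 + (5 + N)/(2*(-4 + N)))
W = -21/2 (W = 3*((25 - 4*1)/(2*(-4 + 1))) = 3*((½)*(25 - 4)/(-3)) = 3*((½)*(-⅓)*21) = 3*(-7/2) = -21/2 ≈ -10.500)
W*(-988 + f(40)) = -21*(-988 - 3/8)/2 = -21/2*(-7907/8) = 166047/16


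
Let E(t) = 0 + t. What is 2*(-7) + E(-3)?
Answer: -17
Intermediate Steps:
E(t) = t
2*(-7) + E(-3) = 2*(-7) - 3 = -14 - 3 = -17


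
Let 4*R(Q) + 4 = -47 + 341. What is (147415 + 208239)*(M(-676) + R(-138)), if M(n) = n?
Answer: -214637189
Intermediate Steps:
R(Q) = 145/2 (R(Q) = -1 + (-47 + 341)/4 = -1 + (¼)*294 = -1 + 147/2 = 145/2)
(147415 + 208239)*(M(-676) + R(-138)) = (147415 + 208239)*(-676 + 145/2) = 355654*(-1207/2) = -214637189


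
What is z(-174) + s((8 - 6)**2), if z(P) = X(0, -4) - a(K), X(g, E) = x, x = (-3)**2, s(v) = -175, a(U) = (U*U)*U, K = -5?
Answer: -41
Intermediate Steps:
a(U) = U**3 (a(U) = U**2*U = U**3)
x = 9
X(g, E) = 9
z(P) = 134 (z(P) = 9 - 1*(-5)**3 = 9 - 1*(-125) = 9 + 125 = 134)
z(-174) + s((8 - 6)**2) = 134 - 175 = -41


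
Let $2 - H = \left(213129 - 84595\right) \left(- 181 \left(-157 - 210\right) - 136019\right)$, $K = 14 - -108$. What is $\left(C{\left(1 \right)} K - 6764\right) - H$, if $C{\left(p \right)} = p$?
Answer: $-8944944772$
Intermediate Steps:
$K = 122$ ($K = 14 + 108 = 122$)
$H = 8944938130$ ($H = 2 - \left(213129 - 84595\right) \left(- 181 \left(-157 - 210\right) - 136019\right) = 2 - 128534 \left(\left(-181\right) \left(-367\right) - 136019\right) = 2 - 128534 \left(66427 - 136019\right) = 2 - 128534 \left(-69592\right) = 2 - -8944938128 = 2 + 8944938128 = 8944938130$)
$\left(C{\left(1 \right)} K - 6764\right) - H = \left(1 \cdot 122 - 6764\right) - 8944938130 = \left(122 - 6764\right) - 8944938130 = -6642 - 8944938130 = -8944944772$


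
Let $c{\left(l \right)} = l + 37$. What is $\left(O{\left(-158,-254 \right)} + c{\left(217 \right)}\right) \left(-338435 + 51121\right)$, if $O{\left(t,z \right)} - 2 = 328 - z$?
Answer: $-240769132$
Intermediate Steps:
$O{\left(t,z \right)} = 330 - z$ ($O{\left(t,z \right)} = 2 - \left(-328 + z\right) = 330 - z$)
$c{\left(l \right)} = 37 + l$
$\left(O{\left(-158,-254 \right)} + c{\left(217 \right)}\right) \left(-338435 + 51121\right) = \left(\left(330 - -254\right) + \left(37 + 217\right)\right) \left(-338435 + 51121\right) = \left(\left(330 + 254\right) + 254\right) \left(-287314\right) = \left(584 + 254\right) \left(-287314\right) = 838 \left(-287314\right) = -240769132$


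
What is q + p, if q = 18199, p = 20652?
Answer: 38851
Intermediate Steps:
q + p = 18199 + 20652 = 38851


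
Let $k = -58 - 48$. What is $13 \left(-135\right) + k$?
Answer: $-1861$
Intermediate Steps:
$k = -106$
$13 \left(-135\right) + k = 13 \left(-135\right) - 106 = -1755 - 106 = -1861$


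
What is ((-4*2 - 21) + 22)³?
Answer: -343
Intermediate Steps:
((-4*2 - 21) + 22)³ = ((-8 - 21) + 22)³ = (-29 + 22)³ = (-7)³ = -343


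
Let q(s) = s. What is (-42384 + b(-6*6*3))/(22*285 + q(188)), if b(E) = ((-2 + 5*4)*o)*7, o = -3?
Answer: -21381/3229 ≈ -6.6216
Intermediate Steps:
b(E) = -378 (b(E) = ((-2 + 5*4)*(-3))*7 = ((-2 + 20)*(-3))*7 = (18*(-3))*7 = -54*7 = -378)
(-42384 + b(-6*6*3))/(22*285 + q(188)) = (-42384 - 378)/(22*285 + 188) = -42762/(6270 + 188) = -42762/6458 = -42762*1/6458 = -21381/3229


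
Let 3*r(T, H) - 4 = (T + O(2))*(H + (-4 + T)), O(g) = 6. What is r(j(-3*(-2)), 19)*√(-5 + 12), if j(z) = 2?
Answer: 140*√7/3 ≈ 123.47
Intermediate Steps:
r(T, H) = 4/3 + (6 + T)*(-4 + H + T)/3 (r(T, H) = 4/3 + ((T + 6)*(H + (-4 + T)))/3 = 4/3 + ((6 + T)*(-4 + H + T))/3 = 4/3 + (6 + T)*(-4 + H + T)/3)
r(j(-3*(-2)), 19)*√(-5 + 12) = (-20/3 + 2*19 + (⅓)*2² + (⅔)*2 + (⅓)*19*2)*√(-5 + 12) = (-20/3 + 38 + (⅓)*4 + 4/3 + 38/3)*√7 = (-20/3 + 38 + 4/3 + 4/3 + 38/3)*√7 = 140*√7/3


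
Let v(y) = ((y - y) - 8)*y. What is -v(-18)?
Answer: -144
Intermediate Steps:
v(y) = -8*y (v(y) = (0 - 8)*y = -8*y)
-v(-18) = -(-8)*(-18) = -1*144 = -144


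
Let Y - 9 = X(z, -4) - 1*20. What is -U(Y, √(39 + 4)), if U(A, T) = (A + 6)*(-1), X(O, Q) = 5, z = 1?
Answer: 0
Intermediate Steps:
Y = -6 (Y = 9 + (5 - 1*20) = 9 + (5 - 20) = 9 - 15 = -6)
U(A, T) = -6 - A (U(A, T) = (6 + A)*(-1) = -6 - A)
-U(Y, √(39 + 4)) = -(-6 - 1*(-6)) = -(-6 + 6) = -1*0 = 0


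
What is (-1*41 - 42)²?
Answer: 6889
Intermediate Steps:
(-1*41 - 42)² = (-41 - 42)² = (-83)² = 6889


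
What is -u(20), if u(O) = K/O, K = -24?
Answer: 6/5 ≈ 1.2000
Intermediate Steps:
u(O) = -24/O
-u(20) = -(-24)/20 = -1*(-6/5) = 6/5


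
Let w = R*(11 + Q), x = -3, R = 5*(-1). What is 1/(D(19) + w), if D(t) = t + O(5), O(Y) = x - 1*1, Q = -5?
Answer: -1/15 ≈ -0.066667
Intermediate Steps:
R = -5
O(Y) = -4 (O(Y) = -3 - 1*1 = -3 - 1 = -4)
w = -30 (w = -5*(11 - 5) = -5*6 = -30)
D(t) = -4 + t (D(t) = t - 4 = -4 + t)
1/(D(19) + w) = 1/((-4 + 19) - 30) = 1/(15 - 30) = 1/(-15) = -1/15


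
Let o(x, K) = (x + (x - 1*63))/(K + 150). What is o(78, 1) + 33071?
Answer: 4993814/151 ≈ 33072.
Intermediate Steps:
o(x, K) = (-63 + 2*x)/(150 + K) (o(x, K) = (x + (x - 63))/(150 + K) = (x + (-63 + x))/(150 + K) = (-63 + 2*x)/(150 + K))
o(78, 1) + 33071 = (-63 + 2*78)/(150 + 1) + 33071 = (-63 + 156)/151 + 33071 = (1/151)*93 + 33071 = 93/151 + 33071 = 4993814/151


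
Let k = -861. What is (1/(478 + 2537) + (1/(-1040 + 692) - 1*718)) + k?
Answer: -552240349/349740 ≈ -1579.0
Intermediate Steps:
(1/(478 + 2537) + (1/(-1040 + 692) - 1*718)) + k = (1/(478 + 2537) + (1/(-1040 + 692) - 1*718)) - 861 = (1/3015 + (1/(-348) - 718)) - 861 = (1/3015 + (-1/348 - 718)) - 861 = (1/3015 - 249865/348) - 861 = -251114209/349740 - 861 = -552240349/349740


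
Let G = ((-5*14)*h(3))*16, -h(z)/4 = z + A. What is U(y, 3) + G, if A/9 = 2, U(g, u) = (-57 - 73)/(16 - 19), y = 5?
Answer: 282370/3 ≈ 94123.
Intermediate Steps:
U(g, u) = 130/3 (U(g, u) = -130/(-3) = -130*(-⅓) = 130/3)
A = 18 (A = 9*2 = 18)
h(z) = -72 - 4*z (h(z) = -4*(z + 18) = -4*(18 + z) = -72 - 4*z)
G = 94080 (G = ((-5*14)*(-72 - 4*3))*16 = -70*(-72 - 12)*16 = -70*(-84)*16 = 5880*16 = 94080)
U(y, 3) + G = 130/3 + 94080 = 282370/3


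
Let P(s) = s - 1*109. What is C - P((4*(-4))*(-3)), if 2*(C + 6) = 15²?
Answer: 335/2 ≈ 167.50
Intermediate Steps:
C = 213/2 (C = -6 + (½)*15² = -6 + (½)*225 = -6 + 225/2 = 213/2 ≈ 106.50)
P(s) = -109 + s (P(s) = s - 109 = -109 + s)
C - P((4*(-4))*(-3)) = 213/2 - (-109 + (4*(-4))*(-3)) = 213/2 - (-109 - 16*(-3)) = 213/2 - (-109 + 48) = 213/2 - 1*(-61) = 213/2 + 61 = 335/2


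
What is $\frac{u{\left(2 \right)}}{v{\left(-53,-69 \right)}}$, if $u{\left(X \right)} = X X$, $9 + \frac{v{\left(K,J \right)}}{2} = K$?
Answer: $- \frac{1}{31} \approx -0.032258$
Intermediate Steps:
$v{\left(K,J \right)} = -18 + 2 K$
$u{\left(X \right)} = X^{2}$
$\frac{u{\left(2 \right)}}{v{\left(-53,-69 \right)}} = \frac{2^{2}}{-18 + 2 \left(-53\right)} = \frac{4}{-18 - 106} = \frac{4}{-124} = 4 \left(- \frac{1}{124}\right) = - \frac{1}{31}$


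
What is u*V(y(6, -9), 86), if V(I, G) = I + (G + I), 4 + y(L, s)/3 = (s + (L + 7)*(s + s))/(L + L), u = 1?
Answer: -119/2 ≈ -59.500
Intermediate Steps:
y(L, s) = -12 + 3*(s + 2*s*(7 + L))/(2*L) (y(L, s) = -12 + 3*((s + (L + 7)*(s + s))/(L + L)) = -12 + 3*((s + (7 + L)*(2*s))/((2*L))) = -12 + 3*((s + 2*s*(7 + L))*(1/(2*L))) = -12 + 3*((s + 2*s*(7 + L))/(2*L)) = -12 + 3*(s + 2*s*(7 + L))/(2*L))
V(I, G) = G + 2*I
u*V(y(6, -9), 86) = 1*(86 + 2*(-12 + 3*(-9) + (45/2)*(-9)/6)) = 1*(86 + 2*(-12 - 27 + (45/2)*(-9)*(1/6))) = 1*(86 + 2*(-12 - 27 - 135/4)) = 1*(86 + 2*(-291/4)) = 1*(86 - 291/2) = 1*(-119/2) = -119/2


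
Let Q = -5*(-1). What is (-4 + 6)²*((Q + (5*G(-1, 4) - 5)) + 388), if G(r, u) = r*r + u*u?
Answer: 1892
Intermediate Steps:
Q = 5
G(r, u) = r² + u²
(-4 + 6)²*((Q + (5*G(-1, 4) - 5)) + 388) = (-4 + 6)²*((5 + (5*((-1)² + 4²) - 5)) + 388) = 2²*((5 + (5*(1 + 16) - 5)) + 388) = 4*((5 + (5*17 - 5)) + 388) = 4*((5 + (85 - 5)) + 388) = 4*((5 + 80) + 388) = 4*(85 + 388) = 4*473 = 1892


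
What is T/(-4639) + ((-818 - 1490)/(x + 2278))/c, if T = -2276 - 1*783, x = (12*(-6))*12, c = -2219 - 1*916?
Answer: 6785458661/10282088355 ≈ 0.65993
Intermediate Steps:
c = -3135 (c = -2219 - 916 = -3135)
x = -864 (x = -72*12 = -864)
T = -3059 (T = -2276 - 783 = -3059)
T/(-4639) + ((-818 - 1490)/(x + 2278))/c = -3059/(-4639) + ((-818 - 1490)/(-864 + 2278))/(-3135) = -3059*(-1/4639) - 2308/1414*(-1/3135) = 3059/4639 - 2308*1/1414*(-1/3135) = 3059/4639 - 1154/707*(-1/3135) = 3059/4639 + 1154/2216445 = 6785458661/10282088355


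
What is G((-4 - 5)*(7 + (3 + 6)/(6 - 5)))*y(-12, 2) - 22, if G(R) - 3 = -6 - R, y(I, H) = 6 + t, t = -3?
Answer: 401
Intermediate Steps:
y(I, H) = 3 (y(I, H) = 6 - 3 = 3)
G(R) = -3 - R (G(R) = 3 + (-6 - R) = -3 - R)
G((-4 - 5)*(7 + (3 + 6)/(6 - 5)))*y(-12, 2) - 22 = (-3 - (-4 - 5)*(7 + (3 + 6)/(6 - 5)))*3 - 22 = (-3 - (-9)*(7 + 9/1))*3 - 22 = (-3 - (-9)*(7 + 9*1))*3 - 22 = (-3 - (-9)*(7 + 9))*3 - 22 = (-3 - (-9)*16)*3 - 22 = (-3 - 1*(-144))*3 - 22 = (-3 + 144)*3 - 22 = 141*3 - 22 = 423 - 22 = 401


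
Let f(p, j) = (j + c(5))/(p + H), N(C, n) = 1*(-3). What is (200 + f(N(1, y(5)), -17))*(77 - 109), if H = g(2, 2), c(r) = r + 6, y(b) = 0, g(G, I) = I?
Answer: -6592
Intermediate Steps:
c(r) = 6 + r
H = 2
N(C, n) = -3
f(p, j) = (11 + j)/(2 + p) (f(p, j) = (j + (6 + 5))/(p + 2) = (j + 11)/(2 + p) = (11 + j)/(2 + p))
(200 + f(N(1, y(5)), -17))*(77 - 109) = (200 + (11 - 17)/(2 - 3))*(77 - 109) = (200 - 6/(-1))*(-32) = (200 - 1*(-6))*(-32) = (200 + 6)*(-32) = 206*(-32) = -6592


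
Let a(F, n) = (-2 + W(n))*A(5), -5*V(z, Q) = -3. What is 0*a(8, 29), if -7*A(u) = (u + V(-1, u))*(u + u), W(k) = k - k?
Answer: 0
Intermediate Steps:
V(z, Q) = ⅗ (V(z, Q) = -⅕*(-3) = ⅗)
W(k) = 0
A(u) = -2*u*(⅗ + u)/7 (A(u) = -(u + ⅗)*(u + u)/7 = -(⅗ + u)*2*u/7 = -2*u*(⅗ + u)/7)
a(F, n) = 16 (a(F, n) = (-2 + 0)*(-2/35*5*(3 + 5*5)) = -(-4)*5*(3 + 25)/35 = -(-4)*5*28/35 = -2*(-8) = 16)
0*a(8, 29) = 0*16 = 0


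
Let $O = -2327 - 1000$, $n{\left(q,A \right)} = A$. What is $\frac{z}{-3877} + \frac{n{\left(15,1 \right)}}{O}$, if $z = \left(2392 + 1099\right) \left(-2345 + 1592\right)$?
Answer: $\frac{8745757544}{12898779} \approx 678.03$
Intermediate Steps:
$O = -3327$ ($O = -2327 - 1000 = -3327$)
$z = -2628723$ ($z = 3491 \left(-753\right) = -2628723$)
$\frac{z}{-3877} + \frac{n{\left(15,1 \right)}}{O} = - \frac{2628723}{-3877} + 1 \frac{1}{-3327} = \left(-2628723\right) \left(- \frac{1}{3877}\right) + 1 \left(- \frac{1}{3327}\right) = \frac{2628723}{3877} - \frac{1}{3327} = \frac{8745757544}{12898779}$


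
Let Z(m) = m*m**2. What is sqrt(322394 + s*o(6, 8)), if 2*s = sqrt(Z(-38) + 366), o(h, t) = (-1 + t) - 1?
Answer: sqrt(322394 + 3*I*sqrt(54506)) ≈ 567.8 + 0.617*I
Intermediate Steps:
o(h, t) = -2 + t
Z(m) = m**3
s = I*sqrt(54506)/2 (s = sqrt((-38)**3 + 366)/2 = sqrt(-54872 + 366)/2 = sqrt(-54506)/2 = (I*sqrt(54506))/2 = I*sqrt(54506)/2 ≈ 116.73*I)
sqrt(322394 + s*o(6, 8)) = sqrt(322394 + (I*sqrt(54506)/2)*(-2 + 8)) = sqrt(322394 + (I*sqrt(54506)/2)*6) = sqrt(322394 + 3*I*sqrt(54506))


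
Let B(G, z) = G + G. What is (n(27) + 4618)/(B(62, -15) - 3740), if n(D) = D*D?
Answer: -5347/3616 ≈ -1.4787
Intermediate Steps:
n(D) = D²
B(G, z) = 2*G
(n(27) + 4618)/(B(62, -15) - 3740) = (27² + 4618)/(2*62 - 3740) = (729 + 4618)/(124 - 3740) = 5347/(-3616) = 5347*(-1/3616) = -5347/3616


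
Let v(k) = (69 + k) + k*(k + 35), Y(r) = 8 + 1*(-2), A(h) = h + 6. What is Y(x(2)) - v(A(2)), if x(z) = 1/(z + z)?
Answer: -415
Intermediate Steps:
x(z) = 1/(2*z)
A(h) = 6 + h
Y(r) = 6 (Y(r) = 8 - 2 = 6)
v(k) = 69 + k + k*(35 + k) (v(k) = (69 + k) + k*(35 + k) = 69 + k + k*(35 + k))
Y(x(2)) - v(A(2)) = 6 - (69 + (6 + 2)**2 + 36*(6 + 2)) = 6 - (69 + 8**2 + 36*8) = 6 - (69 + 64 + 288) = 6 - 1*421 = 6 - 421 = -415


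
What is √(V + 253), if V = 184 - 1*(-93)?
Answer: √530 ≈ 23.022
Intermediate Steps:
V = 277 (V = 184 + 93 = 277)
√(V + 253) = √(277 + 253) = √530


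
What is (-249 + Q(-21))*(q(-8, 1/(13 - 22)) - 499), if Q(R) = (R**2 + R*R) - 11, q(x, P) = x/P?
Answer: -265594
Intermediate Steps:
Q(R) = -11 + 2*R**2 (Q(R) = (R**2 + R**2) - 11 = 2*R**2 - 11 = -11 + 2*R**2)
(-249 + Q(-21))*(q(-8, 1/(13 - 22)) - 499) = (-249 + (-11 + 2*(-21)**2))*(-8/(1/(13 - 22)) - 499) = (-249 + (-11 + 2*441))*(-8/(1/(-9)) - 499) = (-249 + (-11 + 882))*(-8/(-1/9) - 499) = (-249 + 871)*(-8*(-9) - 499) = 622*(72 - 499) = 622*(-427) = -265594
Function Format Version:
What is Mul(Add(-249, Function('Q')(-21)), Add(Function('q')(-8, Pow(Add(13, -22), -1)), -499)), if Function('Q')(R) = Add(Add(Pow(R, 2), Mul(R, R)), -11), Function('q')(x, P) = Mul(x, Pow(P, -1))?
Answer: -265594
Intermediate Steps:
Function('Q')(R) = Add(-11, Mul(2, Pow(R, 2))) (Function('Q')(R) = Add(Add(Pow(R, 2), Pow(R, 2)), -11) = Add(Mul(2, Pow(R, 2)), -11) = Add(-11, Mul(2, Pow(R, 2))))
Mul(Add(-249, Function('Q')(-21)), Add(Function('q')(-8, Pow(Add(13, -22), -1)), -499)) = Mul(Add(-249, Add(-11, Mul(2, Pow(-21, 2)))), Add(Mul(-8, Pow(Pow(Add(13, -22), -1), -1)), -499)) = Mul(Add(-249, Add(-11, Mul(2, 441))), Add(Mul(-8, Pow(Pow(-9, -1), -1)), -499)) = Mul(Add(-249, Add(-11, 882)), Add(Mul(-8, Pow(Rational(-1, 9), -1)), -499)) = Mul(Add(-249, 871), Add(Mul(-8, -9), -499)) = Mul(622, Add(72, -499)) = Mul(622, -427) = -265594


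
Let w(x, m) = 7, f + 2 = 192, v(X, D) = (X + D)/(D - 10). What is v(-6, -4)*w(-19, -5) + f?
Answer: 195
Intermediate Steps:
v(X, D) = (D + X)/(-10 + D)
f = 190 (f = -2 + 192 = 190)
v(-6, -4)*w(-19, -5) + f = ((-4 - 6)/(-10 - 4))*7 + 190 = (-10/(-14))*7 + 190 = -1/14*(-10)*7 + 190 = (5/7)*7 + 190 = 5 + 190 = 195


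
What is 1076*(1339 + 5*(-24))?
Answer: 1311644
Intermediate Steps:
1076*(1339 + 5*(-24)) = 1076*(1339 - 120) = 1076*1219 = 1311644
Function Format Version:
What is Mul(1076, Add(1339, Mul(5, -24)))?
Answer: 1311644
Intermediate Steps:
Mul(1076, Add(1339, Mul(5, -24))) = Mul(1076, Add(1339, -120)) = Mul(1076, 1219) = 1311644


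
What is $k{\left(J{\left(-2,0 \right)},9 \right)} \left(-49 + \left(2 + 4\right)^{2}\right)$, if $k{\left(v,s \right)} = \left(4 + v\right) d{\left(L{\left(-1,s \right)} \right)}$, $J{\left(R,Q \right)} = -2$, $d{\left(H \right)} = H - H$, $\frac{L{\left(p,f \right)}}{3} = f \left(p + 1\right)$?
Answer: $0$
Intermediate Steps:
$L{\left(p,f \right)} = 3 f \left(1 + p\right)$ ($L{\left(p,f \right)} = 3 f \left(p + 1\right) = 3 f \left(1 + p\right)$)
$d{\left(H \right)} = 0$
$k{\left(v,s \right)} = 0$ ($k{\left(v,s \right)} = \left(4 + v\right) 0 = 0$)
$k{\left(J{\left(-2,0 \right)},9 \right)} \left(-49 + \left(2 + 4\right)^{2}\right) = 0 \left(-49 + \left(2 + 4\right)^{2}\right) = 0 \left(-49 + 6^{2}\right) = 0 \left(-49 + 36\right) = 0 \left(-13\right) = 0$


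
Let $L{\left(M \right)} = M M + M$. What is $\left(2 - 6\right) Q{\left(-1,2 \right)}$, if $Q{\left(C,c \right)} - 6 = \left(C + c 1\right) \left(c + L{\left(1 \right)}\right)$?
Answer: $-40$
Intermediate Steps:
$L{\left(M \right)} = M + M^{2}$ ($L{\left(M \right)} = M^{2} + M = M + M^{2}$)
$Q{\left(C,c \right)} = 6 + \left(2 + c\right) \left(C + c\right)$ ($Q{\left(C,c \right)} = 6 + \left(C + c 1\right) \left(c + 1 \left(1 + 1\right)\right) = 6 + \left(C + c\right) \left(c + 1 \cdot 2\right) = 6 + \left(C + c\right) \left(c + 2\right) = 6 + \left(C + c\right) \left(2 + c\right) = 6 + \left(2 + c\right) \left(C + c\right)$)
$\left(2 - 6\right) Q{\left(-1,2 \right)} = \left(2 - 6\right) \left(6 + 2^{2} + 2 \left(-1\right) + 2 \cdot 2 - 2\right) = - 4 \left(6 + 4 - 2 + 4 - 2\right) = \left(-4\right) 10 = -40$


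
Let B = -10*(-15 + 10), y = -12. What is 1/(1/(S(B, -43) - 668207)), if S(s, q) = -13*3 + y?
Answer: -668258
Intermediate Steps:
B = 50 (B = -10*(-5) = 50)
S(s, q) = -51 (S(s, q) = -13*3 - 12 = -39 - 12 = -51)
1/(1/(S(B, -43) - 668207)) = 1/(1/(-51 - 668207)) = 1/(1/(-668258)) = 1/(-1/668258) = -668258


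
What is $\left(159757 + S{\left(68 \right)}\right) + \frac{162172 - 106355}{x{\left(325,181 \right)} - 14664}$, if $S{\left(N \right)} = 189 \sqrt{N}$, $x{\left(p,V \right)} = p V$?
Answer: $\frac{7055084694}{44161} + 378 \sqrt{17} \approx 1.6132 \cdot 10^{5}$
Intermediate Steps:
$x{\left(p,V \right)} = V p$
$\left(159757 + S{\left(68 \right)}\right) + \frac{162172 - 106355}{x{\left(325,181 \right)} - 14664} = \left(159757 + 189 \sqrt{68}\right) + \frac{162172 - 106355}{181 \cdot 325 - 14664} = \left(159757 + 189 \cdot 2 \sqrt{17}\right) + \frac{55817}{58825 - 14664} = \left(159757 + 378 \sqrt{17}\right) + \frac{55817}{44161} = \frac{7055084694}{44161} + 378 \sqrt{17}$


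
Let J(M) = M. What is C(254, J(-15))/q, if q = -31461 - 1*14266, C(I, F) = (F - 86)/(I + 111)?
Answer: 101/16690355 ≈ 6.0514e-6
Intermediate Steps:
C(I, F) = (-86 + F)/(111 + I)
q = -45727 (q = -31461 - 14266 = -45727)
C(254, J(-15))/q = ((-86 - 15)/(111 + 254))/(-45727) = (-101/365)*(-1/45727) = ((1/365)*(-101))*(-1/45727) = -101/365*(-1/45727) = 101/16690355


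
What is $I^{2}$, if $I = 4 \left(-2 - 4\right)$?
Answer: $576$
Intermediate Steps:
$I = -24$ ($I = 4 \left(-2 - 4\right) = 4 \left(-6\right) = -24$)
$I^{2} = \left(-24\right)^{2} = 576$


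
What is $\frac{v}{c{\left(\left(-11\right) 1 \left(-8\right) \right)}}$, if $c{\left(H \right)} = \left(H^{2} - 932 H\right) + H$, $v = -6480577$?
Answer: $\frac{6480577}{74184} \approx 87.358$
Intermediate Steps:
$c{\left(H \right)} = H^{2} - 931 H$
$\frac{v}{c{\left(\left(-11\right) 1 \left(-8\right) \right)}} = - \frac{6480577}{\left(-11\right) 1 \left(-8\right) \left(-931 + \left(-11\right) 1 \left(-8\right)\right)} = - \frac{6480577}{\left(-11\right) \left(-8\right) \left(-931 - -88\right)} = - \frac{6480577}{88 \left(-931 + 88\right)} = - \frac{6480577}{88 \left(-843\right)} = - \frac{6480577}{-74184} = \left(-6480577\right) \left(- \frac{1}{74184}\right) = \frac{6480577}{74184}$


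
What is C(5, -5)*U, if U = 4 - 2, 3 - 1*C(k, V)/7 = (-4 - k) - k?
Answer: 238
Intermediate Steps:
C(k, V) = 49 + 14*k (C(k, V) = 21 - 7*((-4 - k) - k) = 21 - 7*(-4 - 2*k) = 21 + (28 + 14*k) = 49 + 14*k)
U = 2
C(5, -5)*U = (49 + 14*5)*2 = (49 + 70)*2 = 119*2 = 238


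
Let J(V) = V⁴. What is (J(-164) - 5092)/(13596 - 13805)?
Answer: -723389724/209 ≈ -3.4612e+6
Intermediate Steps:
(J(-164) - 5092)/(13596 - 13805) = ((-164)⁴ - 5092)/(13596 - 13805) = (723394816 - 5092)/(-209) = 723389724*(-1/209) = -723389724/209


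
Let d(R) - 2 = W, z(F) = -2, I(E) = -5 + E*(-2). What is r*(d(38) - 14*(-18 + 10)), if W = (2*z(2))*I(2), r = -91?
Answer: -13650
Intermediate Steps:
I(E) = -5 - 2*E
W = 36 (W = (2*(-2))*(-5 - 2*2) = -4*(-5 - 4) = -4*(-9) = 36)
d(R) = 38 (d(R) = 2 + 36 = 38)
r*(d(38) - 14*(-18 + 10)) = -91*(38 - 14*(-18 + 10)) = -91*(38 - 14*(-8)) = -91*(38 + 112) = -91*150 = -13650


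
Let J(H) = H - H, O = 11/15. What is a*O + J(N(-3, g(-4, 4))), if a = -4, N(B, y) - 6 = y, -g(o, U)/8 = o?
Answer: -44/15 ≈ -2.9333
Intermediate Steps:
O = 11/15 (O = 11*(1/15) = 11/15 ≈ 0.73333)
g(o, U) = -8*o
N(B, y) = 6 + y
J(H) = 0
a*O + J(N(-3, g(-4, 4))) = -4*11/15 + 0 = -44/15 + 0 = -44/15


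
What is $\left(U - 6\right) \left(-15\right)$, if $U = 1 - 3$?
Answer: $120$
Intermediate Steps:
$U = -2$
$\left(U - 6\right) \left(-15\right) = \left(-2 - 6\right) \left(-15\right) = \left(-8\right) \left(-15\right) = 120$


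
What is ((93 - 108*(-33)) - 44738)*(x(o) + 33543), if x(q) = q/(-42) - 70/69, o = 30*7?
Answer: -95063570212/69 ≈ -1.3777e+9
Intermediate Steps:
o = 210
x(q) = -70/69 - q/42 (x(q) = q*(-1/42) - 70*1/69 = -q/42 - 70/69 = -70/69 - q/42)
((93 - 108*(-33)) - 44738)*(x(o) + 33543) = ((93 - 108*(-33)) - 44738)*((-70/69 - 1/42*210) + 33543) = ((93 + 3564) - 44738)*((-70/69 - 5) + 33543) = (3657 - 44738)*(-415/69 + 33543) = -41081*2314052/69 = -95063570212/69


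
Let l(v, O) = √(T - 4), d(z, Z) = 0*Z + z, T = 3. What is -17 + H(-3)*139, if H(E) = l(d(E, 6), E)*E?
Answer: -17 - 417*I ≈ -17.0 - 417.0*I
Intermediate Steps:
d(z, Z) = z (d(z, Z) = 0 + z = z)
l(v, O) = I (l(v, O) = √(3 - 4) = √(-1) = I)
H(E) = I*E
-17 + H(-3)*139 = -17 + (I*(-3))*139 = -17 - 3*I*139 = -17 - 417*I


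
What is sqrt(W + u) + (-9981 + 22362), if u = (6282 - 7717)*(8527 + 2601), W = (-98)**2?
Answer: 12381 + 2*I*sqrt(3989769) ≈ 12381.0 + 3994.9*I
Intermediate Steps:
W = 9604
u = -15968680 (u = -1435*11128 = -15968680)
sqrt(W + u) + (-9981 + 22362) = sqrt(9604 - 15968680) + (-9981 + 22362) = sqrt(-15959076) + 12381 = 2*I*sqrt(3989769) + 12381 = 12381 + 2*I*sqrt(3989769)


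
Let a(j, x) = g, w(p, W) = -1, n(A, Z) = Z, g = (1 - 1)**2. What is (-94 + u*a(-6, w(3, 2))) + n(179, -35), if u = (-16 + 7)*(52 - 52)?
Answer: -129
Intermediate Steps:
g = 0 (g = 0**2 = 0)
a(j, x) = 0
u = 0 (u = -9*0 = 0)
(-94 + u*a(-6, w(3, 2))) + n(179, -35) = (-94 + 0*0) - 35 = (-94 + 0) - 35 = -94 - 35 = -129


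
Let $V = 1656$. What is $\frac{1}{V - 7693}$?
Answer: $- \frac{1}{6037} \approx -0.00016565$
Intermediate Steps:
$\frac{1}{V - 7693} = \frac{1}{1656 - 7693} = \frac{1}{-6037} = - \frac{1}{6037}$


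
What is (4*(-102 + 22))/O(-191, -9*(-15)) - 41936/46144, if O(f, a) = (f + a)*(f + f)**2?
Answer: -95612581/105211204 ≈ -0.90877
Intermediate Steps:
O(f, a) = 4*f**2*(a + f) (O(f, a) = (a + f)*(2*f)**2 = (a + f)*(4*f**2) = 4*f**2*(a + f))
(4*(-102 + 22))/O(-191, -9*(-15)) - 41936/46144 = (4*(-102 + 22))/((4*(-191)**2*(-9*(-15) - 191))) - 41936/46144 = (4*(-80))/((4*36481*(135 - 191))) - 41936*1/46144 = -320/(4*36481*(-56)) - 2621/2884 = -320/(-8171744) - 2621/2884 = -320*(-1/8171744) - 2621/2884 = 10/255367 - 2621/2884 = -95612581/105211204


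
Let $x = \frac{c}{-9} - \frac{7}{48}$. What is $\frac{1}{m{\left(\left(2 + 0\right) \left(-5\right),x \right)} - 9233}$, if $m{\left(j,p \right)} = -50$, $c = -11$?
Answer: $- \frac{1}{9283} \approx -0.00010772$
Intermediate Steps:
$x = \frac{155}{144}$ ($x = - \frac{11}{-9} - \frac{7}{48} = \left(-11\right) \left(- \frac{1}{9}\right) - \frac{7}{48} = \frac{11}{9} - \frac{7}{48} = \frac{155}{144} \approx 1.0764$)
$\frac{1}{m{\left(\left(2 + 0\right) \left(-5\right),x \right)} - 9233} = \frac{1}{-50 - 9233} = \frac{1}{-9283} = - \frac{1}{9283}$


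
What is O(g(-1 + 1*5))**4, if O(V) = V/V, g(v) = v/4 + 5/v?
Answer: 1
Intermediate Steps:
g(v) = 5/v + v/4 (g(v) = v*(1/4) + 5/v = v/4 + 5/v = 5/v + v/4)
O(V) = 1
O(g(-1 + 1*5))**4 = 1**4 = 1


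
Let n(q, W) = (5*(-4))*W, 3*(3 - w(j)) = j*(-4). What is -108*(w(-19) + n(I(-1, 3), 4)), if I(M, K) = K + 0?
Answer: 11052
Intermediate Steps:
I(M, K) = K
w(j) = 3 + 4*j/3 (w(j) = 3 - j*(-4)/3 = 3 - (-4)*j/3 = 3 + 4*j/3)
n(q, W) = -20*W
-108*(w(-19) + n(I(-1, 3), 4)) = -108*((3 + (4/3)*(-19)) - 20*4) = -108*((3 - 76/3) - 80) = -108*(-67/3 - 80) = -108*(-307/3) = 11052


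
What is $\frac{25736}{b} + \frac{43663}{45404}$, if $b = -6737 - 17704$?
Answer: $- \frac{101349961}{1109719164} \approx -0.091329$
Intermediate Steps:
$b = -24441$ ($b = -6737 - 17704 = -24441$)
$\frac{25736}{b} + \frac{43663}{45404} = \frac{25736}{-24441} + \frac{43663}{45404} = 25736 \left(- \frac{1}{24441}\right) + 43663 \cdot \frac{1}{45404} = - \frac{25736}{24441} + \frac{43663}{45404} = - \frac{101349961}{1109719164}$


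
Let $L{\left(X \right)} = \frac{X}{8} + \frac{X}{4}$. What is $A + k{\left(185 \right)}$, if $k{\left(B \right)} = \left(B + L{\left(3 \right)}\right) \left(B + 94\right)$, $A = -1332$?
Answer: $\frac{404775}{8} \approx 50597.0$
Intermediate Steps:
$L{\left(X \right)} = \frac{3 X}{8}$ ($L{\left(X \right)} = X \frac{1}{8} + X \frac{1}{4} = \frac{X}{8} + \frac{X}{4} = \frac{3 X}{8}$)
$k{\left(B \right)} = \left(94 + B\right) \left(\frac{9}{8} + B\right)$ ($k{\left(B \right)} = \left(B + \frac{3}{8} \cdot 3\right) \left(B + 94\right) = \left(B + \frac{9}{8}\right) \left(94 + B\right) = \left(\frac{9}{8} + B\right) \left(94 + B\right) = \left(94 + B\right) \left(\frac{9}{8} + B\right)$)
$A + k{\left(185 \right)} = -1332 + \left(\frac{423}{4} + 185^{2} + \frac{761}{8} \cdot 185\right) = -1332 + \left(\frac{423}{4} + 34225 + \frac{140785}{8}\right) = -1332 + \frac{415431}{8} = \frac{404775}{8}$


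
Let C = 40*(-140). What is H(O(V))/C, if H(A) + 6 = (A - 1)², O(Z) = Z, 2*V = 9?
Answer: -1/896 ≈ -0.0011161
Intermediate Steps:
V = 9/2 (V = (½)*9 = 9/2 ≈ 4.5000)
C = -5600
H(A) = -6 + (-1 + A)² (H(A) = -6 + (A - 1)² = -6 + (-1 + A)²)
H(O(V))/C = (-6 + (-1 + 9/2)²)/(-5600) = (-6 + (7/2)²)*(-1/5600) = (-6 + 49/4)*(-1/5600) = (25/4)*(-1/5600) = -1/896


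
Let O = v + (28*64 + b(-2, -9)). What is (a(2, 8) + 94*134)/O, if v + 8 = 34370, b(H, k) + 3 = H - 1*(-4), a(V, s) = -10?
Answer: 12586/36153 ≈ 0.34813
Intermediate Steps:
b(H, k) = 1 + H (b(H, k) = -3 + (H - 1*(-4)) = -3 + (H + 4) = -3 + (4 + H) = 1 + H)
v = 34362 (v = -8 + 34370 = 34362)
O = 36153 (O = 34362 + (28*64 + (1 - 2)) = 34362 + (1792 - 1) = 34362 + 1791 = 36153)
(a(2, 8) + 94*134)/O = (-10 + 94*134)/36153 = (-10 + 12596)*(1/36153) = 12586*(1/36153) = 12586/36153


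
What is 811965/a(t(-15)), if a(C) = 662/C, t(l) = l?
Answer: -12179475/662 ≈ -18398.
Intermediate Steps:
811965/a(t(-15)) = 811965/((662/(-15))) = 811965/((662*(-1/15))) = 811965/(-662/15) = 811965*(-15/662) = -12179475/662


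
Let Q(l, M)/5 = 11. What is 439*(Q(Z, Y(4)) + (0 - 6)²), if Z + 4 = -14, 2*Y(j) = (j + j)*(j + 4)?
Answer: 39949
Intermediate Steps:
Y(j) = j*(4 + j) (Y(j) = ((j + j)*(j + 4))/2 = ((2*j)*(4 + j))/2 = (2*j*(4 + j))/2 = j*(4 + j))
Z = -18 (Z = -4 - 14 = -18)
Q(l, M) = 55 (Q(l, M) = 5*11 = 55)
439*(Q(Z, Y(4)) + (0 - 6)²) = 439*(55 + (0 - 6)²) = 439*(55 + (-6)²) = 439*(55 + 36) = 439*91 = 39949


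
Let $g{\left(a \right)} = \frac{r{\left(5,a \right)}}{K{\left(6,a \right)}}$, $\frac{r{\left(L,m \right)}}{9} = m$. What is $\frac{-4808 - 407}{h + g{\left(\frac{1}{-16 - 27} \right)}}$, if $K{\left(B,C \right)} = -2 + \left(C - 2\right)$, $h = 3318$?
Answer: $- \frac{902195}{574023} \approx -1.5717$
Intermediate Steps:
$r{\left(L,m \right)} = 9 m$
$K{\left(B,C \right)} = -4 + C$ ($K{\left(B,C \right)} = -2 + \left(-2 + C\right) = -4 + C$)
$g{\left(a \right)} = \frac{9 a}{-4 + a}$
$\frac{-4808 - 407}{h + g{\left(\frac{1}{-16 - 27} \right)}} = \frac{-4808 - 407}{3318 + \frac{9}{\left(-16 - 27\right) \left(-4 + \frac{1}{-16 - 27}\right)}} = - \frac{5215}{3318 + \frac{9}{\left(-43\right) \left(-4 + \frac{1}{-43}\right)}} = - \frac{5215}{3318 + 9 \left(- \frac{1}{43}\right) \frac{1}{-4 - \frac{1}{43}}} = - \frac{5215}{3318 + 9 \left(- \frac{1}{43}\right) \frac{1}{- \frac{173}{43}}} = - \frac{5215}{3318 + 9 \left(- \frac{1}{43}\right) \left(- \frac{43}{173}\right)} = - \frac{5215}{3318 + \frac{9}{173}} = - \frac{5215}{\frac{574023}{173}} = \left(-5215\right) \frac{173}{574023} = - \frac{902195}{574023}$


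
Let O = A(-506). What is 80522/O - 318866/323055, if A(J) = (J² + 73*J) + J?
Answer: -809046703/1307726640 ≈ -0.61867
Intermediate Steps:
A(J) = J² + 74*J
O = 218592 (O = -506*(74 - 506) = -506*(-432) = 218592)
80522/O - 318866/323055 = 80522/218592 - 318866/323055 = 80522*(1/218592) - 318866*1/323055 = 40261/109296 - 318866/323055 = -809046703/1307726640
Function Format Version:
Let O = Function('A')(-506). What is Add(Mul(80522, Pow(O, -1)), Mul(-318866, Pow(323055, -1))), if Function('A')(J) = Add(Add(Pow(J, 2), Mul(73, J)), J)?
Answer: Rational(-809046703, 1307726640) ≈ -0.61867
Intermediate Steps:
Function('A')(J) = Add(Pow(J, 2), Mul(74, J))
O = 218592 (O = Mul(-506, Add(74, -506)) = Mul(-506, -432) = 218592)
Add(Mul(80522, Pow(O, -1)), Mul(-318866, Pow(323055, -1))) = Add(Mul(80522, Pow(218592, -1)), Mul(-318866, Pow(323055, -1))) = Add(Mul(80522, Rational(1, 218592)), Mul(-318866, Rational(1, 323055))) = Add(Rational(40261, 109296), Rational(-318866, 323055)) = Rational(-809046703, 1307726640)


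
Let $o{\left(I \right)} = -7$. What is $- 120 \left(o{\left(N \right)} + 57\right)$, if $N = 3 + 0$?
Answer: $-6000$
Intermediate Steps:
$N = 3$
$- 120 \left(o{\left(N \right)} + 57\right) = - 120 \left(-7 + 57\right) = \left(-120\right) 50 = -6000$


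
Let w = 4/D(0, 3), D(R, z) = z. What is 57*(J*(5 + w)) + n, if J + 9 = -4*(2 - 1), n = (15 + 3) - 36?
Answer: -4711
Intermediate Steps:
n = -18 (n = 18 - 36 = -18)
w = 4/3 ≈ 1.3333
J = -13 (J = -9 - 4*(2 - 1) = -9 - 4*1 = -9 - 4 = -13)
57*(J*(5 + w)) + n = 57*(-13*(5 + 4/3)) - 18 = 57*(-13*19/3) - 18 = 57*(-247/3) - 18 = -4693 - 18 = -4711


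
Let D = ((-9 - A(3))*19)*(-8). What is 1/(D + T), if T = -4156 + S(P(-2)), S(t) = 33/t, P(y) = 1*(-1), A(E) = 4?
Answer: -1/2213 ≈ -0.00045188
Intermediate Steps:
P(y) = -1
T = -4189 (T = -4156 + 33/(-1) = -4156 + 33*(-1) = -4156 - 33 = -4189)
D = 1976 (D = ((-9 - 1*4)*19)*(-8) = ((-9 - 4)*19)*(-8) = -13*19*(-8) = -247*(-8) = 1976)
1/(D + T) = 1/(1976 - 4189) = 1/(-2213) = -1/2213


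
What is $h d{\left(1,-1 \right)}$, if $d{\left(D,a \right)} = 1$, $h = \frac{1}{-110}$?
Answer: $- \frac{1}{110} \approx -0.0090909$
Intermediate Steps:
$h = - \frac{1}{110} \approx -0.0090909$
$h d{\left(1,-1 \right)} = \left(- \frac{1}{110}\right) 1 = - \frac{1}{110}$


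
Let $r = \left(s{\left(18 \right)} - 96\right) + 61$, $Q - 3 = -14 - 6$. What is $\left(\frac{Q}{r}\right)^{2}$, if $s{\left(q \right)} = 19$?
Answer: $\frac{289}{256} \approx 1.1289$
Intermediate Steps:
$Q = -17$ ($Q = 3 - 20 = -17$)
$r = -16$ ($r = \left(19 - 96\right) + 61 = -77 + 61 = -16$)
$\left(\frac{Q}{r}\right)^{2} = \left(- \frac{17}{-16}\right)^{2} = \left(\left(-17\right) \left(- \frac{1}{16}\right)\right)^{2} = \left(\frac{17}{16}\right)^{2} = \frac{289}{256}$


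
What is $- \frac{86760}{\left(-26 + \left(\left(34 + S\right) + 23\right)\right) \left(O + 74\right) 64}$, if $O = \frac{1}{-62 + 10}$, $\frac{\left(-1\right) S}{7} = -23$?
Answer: $- \frac{46995}{492416} \approx -0.095438$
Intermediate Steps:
$S = 161$ ($S = \left(-7\right) \left(-23\right) = 161$)
$O = - \frac{1}{52}$ ($O = \frac{1}{-52} = - \frac{1}{52} \approx -0.019231$)
$- \frac{86760}{\left(-26 + \left(\left(34 + S\right) + 23\right)\right) \left(O + 74\right) 64} = - \frac{86760}{\left(-26 + \left(\left(34 + 161\right) + 23\right)\right) \left(- \frac{1}{52} + 74\right) 64} = - \frac{86760}{\left(-26 + \left(195 + 23\right)\right) \frac{3847}{52} \cdot 64} = - \frac{86760}{\left(-26 + 218\right) \frac{3847}{52} \cdot 64} = - \frac{86760}{192 \cdot \frac{3847}{52} \cdot 64} = - \frac{86760}{\frac{184656}{13} \cdot 64} = - \frac{86760}{\frac{11817984}{13}} = \left(-86760\right) \frac{13}{11817984} = - \frac{46995}{492416}$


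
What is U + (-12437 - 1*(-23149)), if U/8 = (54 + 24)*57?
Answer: 46280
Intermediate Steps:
U = 35568 (U = 8*((54 + 24)*57) = 8*(78*57) = 8*4446 = 35568)
U + (-12437 - 1*(-23149)) = 35568 + (-12437 - 1*(-23149)) = 35568 + (-12437 + 23149) = 35568 + 10712 = 46280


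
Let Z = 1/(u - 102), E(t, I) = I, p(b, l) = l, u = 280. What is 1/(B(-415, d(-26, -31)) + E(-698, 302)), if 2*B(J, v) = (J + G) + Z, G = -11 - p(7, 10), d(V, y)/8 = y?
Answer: 356/29905 ≈ 0.011904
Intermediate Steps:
d(V, y) = 8*y
G = -21 (G = -11 - 1*10 = -11 - 10 = -21)
Z = 1/178 (Z = 1/(280 - 102) = 1/178 ≈ 0.0056180)
B(J, v) = -3737/356 + J/2 (B(J, v) = ((J - 21) + 1/178)/2 = ((-21 + J) + 1/178)/2 = (-3737/178 + J)/2 = -3737/356 + J/2)
1/(B(-415, d(-26, -31)) + E(-698, 302)) = 1/((-3737/356 + (½)*(-415)) + 302) = 1/((-3737/356 - 415/2) + 302) = 1/(-77607/356 + 302) = 1/(29905/356) = 356/29905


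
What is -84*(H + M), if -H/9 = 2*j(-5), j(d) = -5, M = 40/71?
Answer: -540120/71 ≈ -7607.3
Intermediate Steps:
M = 40/71 (M = 40*(1/71) = 40/71 ≈ 0.56338)
H = 90 (H = -18*(-5) = -9*(-10) = 90)
-84*(H + M) = -84*(90 + 40/71) = -84*6430/71 = -540120/71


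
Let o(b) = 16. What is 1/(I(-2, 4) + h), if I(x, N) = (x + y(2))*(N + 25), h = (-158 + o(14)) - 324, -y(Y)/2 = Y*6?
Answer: -1/1220 ≈ -0.00081967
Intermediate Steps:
y(Y) = -12*Y (y(Y) = -2*Y*6 = -12*Y)
h = -466 (h = (-158 + 16) - 324 = -142 - 324 = -466)
I(x, N) = (-24 + x)*(25 + N) (I(x, N) = (x - 12*2)*(N + 25) = (x - 24)*(25 + N) = (-24 + x)*(25 + N))
1/(I(-2, 4) + h) = 1/((-600 - 24*4 + 25*(-2) + 4*(-2)) - 466) = 1/((-600 - 96 - 50 - 8) - 466) = 1/(-754 - 466) = 1/(-1220) = -1/1220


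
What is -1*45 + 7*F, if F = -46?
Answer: -367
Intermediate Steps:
-1*45 + 7*F = -1*45 + 7*(-46) = -45 - 322 = -367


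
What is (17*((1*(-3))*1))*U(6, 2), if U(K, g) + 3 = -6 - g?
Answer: 561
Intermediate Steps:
U(K, g) = -9 - g (U(K, g) = -3 + (-6 - g) = -9 - g)
(17*((1*(-3))*1))*U(6, 2) = (17*((1*(-3))*1))*(-9 - 1*2) = (17*(-3*1))*(-9 - 2) = (17*(-3))*(-11) = -51*(-11) = 561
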